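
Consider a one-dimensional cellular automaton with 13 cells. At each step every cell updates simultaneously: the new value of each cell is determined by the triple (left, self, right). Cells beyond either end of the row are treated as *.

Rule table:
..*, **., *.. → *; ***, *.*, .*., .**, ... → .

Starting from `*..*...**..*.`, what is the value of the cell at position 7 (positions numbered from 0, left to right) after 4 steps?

***.*.*.***..
..*.......***
**.*.....*...
.*..*...*.*.*
position 7 holds .

.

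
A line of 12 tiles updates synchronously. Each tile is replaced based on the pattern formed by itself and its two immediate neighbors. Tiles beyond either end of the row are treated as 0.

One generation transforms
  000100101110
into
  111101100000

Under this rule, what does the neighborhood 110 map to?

At position 10 the neighborhood is 110; the next row has 0 there.

0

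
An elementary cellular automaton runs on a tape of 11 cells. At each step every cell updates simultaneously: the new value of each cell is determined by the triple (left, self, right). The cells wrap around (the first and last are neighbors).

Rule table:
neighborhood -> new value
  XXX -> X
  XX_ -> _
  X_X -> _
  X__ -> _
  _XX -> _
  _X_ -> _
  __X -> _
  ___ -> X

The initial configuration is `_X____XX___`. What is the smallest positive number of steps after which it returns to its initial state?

2

___XX____XX
_X____XX___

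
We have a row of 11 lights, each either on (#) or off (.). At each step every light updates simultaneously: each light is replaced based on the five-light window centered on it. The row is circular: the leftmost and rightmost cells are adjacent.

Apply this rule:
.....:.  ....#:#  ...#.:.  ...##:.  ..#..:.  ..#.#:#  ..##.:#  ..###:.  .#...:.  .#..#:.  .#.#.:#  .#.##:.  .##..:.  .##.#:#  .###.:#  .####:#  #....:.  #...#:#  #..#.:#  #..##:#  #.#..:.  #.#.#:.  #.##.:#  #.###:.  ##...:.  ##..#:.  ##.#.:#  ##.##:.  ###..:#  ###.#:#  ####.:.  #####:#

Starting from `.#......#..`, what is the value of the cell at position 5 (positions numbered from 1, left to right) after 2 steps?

step 1: ......#...#
step 2: ....#...#..
position 5 holds #

#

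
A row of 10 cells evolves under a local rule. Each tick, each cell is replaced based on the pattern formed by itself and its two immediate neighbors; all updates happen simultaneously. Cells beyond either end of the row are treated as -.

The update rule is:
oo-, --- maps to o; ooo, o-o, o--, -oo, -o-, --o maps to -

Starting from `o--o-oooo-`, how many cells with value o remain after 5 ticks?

--------o-
ooooooo---
------o-oo
ooooo----o
----o-oo--
count of o: 3

3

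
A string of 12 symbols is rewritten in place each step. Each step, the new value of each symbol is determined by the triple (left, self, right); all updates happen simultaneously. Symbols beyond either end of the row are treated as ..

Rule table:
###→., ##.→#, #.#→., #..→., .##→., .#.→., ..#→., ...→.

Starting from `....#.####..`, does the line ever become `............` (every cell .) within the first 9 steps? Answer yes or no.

yes

.........#..
............
all cells are . at step 2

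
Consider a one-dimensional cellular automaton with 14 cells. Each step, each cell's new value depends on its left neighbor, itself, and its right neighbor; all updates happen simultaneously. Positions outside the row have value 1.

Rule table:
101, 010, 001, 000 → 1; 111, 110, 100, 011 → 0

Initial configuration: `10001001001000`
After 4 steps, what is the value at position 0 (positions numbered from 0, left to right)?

00111011011011
01000100100100
11011101101101
00100010010010
position 0 holds 0

0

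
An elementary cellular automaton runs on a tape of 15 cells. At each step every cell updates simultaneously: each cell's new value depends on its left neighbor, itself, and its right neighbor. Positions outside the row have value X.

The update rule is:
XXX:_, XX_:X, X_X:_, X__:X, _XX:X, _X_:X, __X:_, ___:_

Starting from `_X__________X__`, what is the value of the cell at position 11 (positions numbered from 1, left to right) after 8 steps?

_

_XX_________XX_
_XXX________XX_
_X_XX_______XX_
_X_XXX______XX_
_X_X_XX_____XX_
_X_X_XXX____XX_
_X_X_X_XX___XX_
_X_X_X_XXX__XX_
position 11 holds _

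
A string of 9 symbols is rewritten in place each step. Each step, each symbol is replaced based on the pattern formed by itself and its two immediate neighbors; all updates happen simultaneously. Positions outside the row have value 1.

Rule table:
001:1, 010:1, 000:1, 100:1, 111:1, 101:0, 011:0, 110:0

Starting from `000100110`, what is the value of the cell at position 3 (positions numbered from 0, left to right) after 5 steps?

0

step 1: 111111000
step 2: 111110111
step 3: 111100011
step 4: 111011101
step 5: 110001000
position 3 holds 0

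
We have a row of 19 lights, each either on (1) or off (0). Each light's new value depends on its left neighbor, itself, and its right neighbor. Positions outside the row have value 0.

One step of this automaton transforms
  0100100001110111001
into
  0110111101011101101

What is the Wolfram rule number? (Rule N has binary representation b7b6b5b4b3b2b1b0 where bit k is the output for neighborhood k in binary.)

125

position 10: 111 → 0  (bit 7 = 0)
position 11: 110 → 1  (bit 6 = 1)
position 12: 101 → 1  (bit 5 = 1)
position 2: 100 → 1  (bit 4 = 1)
position 9: 011 → 1  (bit 3 = 1)
position 1: 010 → 1  (bit 2 = 1)
position 0: 001 → 0  (bit 1 = 0)
position 6: 000 → 1  (bit 0 = 1)
bits b7..b0 = 01111101 = 125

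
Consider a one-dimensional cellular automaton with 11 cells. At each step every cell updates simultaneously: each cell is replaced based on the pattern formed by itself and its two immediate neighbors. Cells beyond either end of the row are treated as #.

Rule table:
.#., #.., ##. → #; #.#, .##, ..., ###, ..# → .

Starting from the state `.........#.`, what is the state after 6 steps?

#........#.
##.......#.
.##......#.
..##.....#.
#..##....#.
##..##...#.

##..##...#.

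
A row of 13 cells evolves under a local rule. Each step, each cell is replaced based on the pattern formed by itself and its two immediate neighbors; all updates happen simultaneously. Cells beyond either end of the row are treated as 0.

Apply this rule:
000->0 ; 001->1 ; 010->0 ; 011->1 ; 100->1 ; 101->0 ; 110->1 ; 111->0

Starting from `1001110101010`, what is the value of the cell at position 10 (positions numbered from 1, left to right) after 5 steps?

0111010000001
1101001000010
1100110100101
1111110011000
1000011111100
position 10 holds 1

1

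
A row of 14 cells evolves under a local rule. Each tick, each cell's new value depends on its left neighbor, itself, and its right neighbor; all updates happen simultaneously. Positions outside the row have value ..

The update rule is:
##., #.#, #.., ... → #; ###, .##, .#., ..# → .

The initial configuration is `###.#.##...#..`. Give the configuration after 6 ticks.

..##.#.###..##
#..##.#..##..#
.#..##.#..##..
..#..##.#..###
#..#..##.#...#
.#..#..##.##..

.#..#..##.##..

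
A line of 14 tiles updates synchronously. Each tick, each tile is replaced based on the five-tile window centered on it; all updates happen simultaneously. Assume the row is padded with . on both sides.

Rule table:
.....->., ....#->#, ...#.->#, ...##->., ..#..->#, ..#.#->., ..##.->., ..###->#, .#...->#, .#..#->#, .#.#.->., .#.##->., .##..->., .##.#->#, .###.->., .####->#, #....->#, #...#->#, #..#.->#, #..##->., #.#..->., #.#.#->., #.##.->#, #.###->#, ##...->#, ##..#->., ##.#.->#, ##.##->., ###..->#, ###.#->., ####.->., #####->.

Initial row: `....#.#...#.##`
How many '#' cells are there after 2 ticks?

tick 1: ..##...###..#.
tick 2: #...##.#.#.###
count of #: 8

8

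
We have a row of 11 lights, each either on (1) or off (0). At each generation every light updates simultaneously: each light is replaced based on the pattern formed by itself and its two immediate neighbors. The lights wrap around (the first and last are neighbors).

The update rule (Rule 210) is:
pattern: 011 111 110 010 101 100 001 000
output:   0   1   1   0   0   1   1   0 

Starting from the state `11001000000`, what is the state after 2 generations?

00110010010

01110100001
00110010010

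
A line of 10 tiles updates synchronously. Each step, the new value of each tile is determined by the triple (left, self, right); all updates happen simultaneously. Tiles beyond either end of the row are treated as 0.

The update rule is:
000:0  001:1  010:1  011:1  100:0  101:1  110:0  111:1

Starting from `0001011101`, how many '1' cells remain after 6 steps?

4

step 1: 0011111011
step 2: 0111110110
step 3: 1111101100
step 4: 1111011000
step 5: 1110110000
step 6: 1101100000
count of 1: 4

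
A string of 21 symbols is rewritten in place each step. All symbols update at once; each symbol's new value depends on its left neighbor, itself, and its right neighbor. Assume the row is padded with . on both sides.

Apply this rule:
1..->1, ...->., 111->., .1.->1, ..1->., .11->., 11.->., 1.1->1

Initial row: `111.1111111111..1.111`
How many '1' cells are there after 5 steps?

3

...1..........1.11...
...11.........11..1..
.....1..........1.11.
.....11.........11..1
.......1..........1.1
count of 1: 3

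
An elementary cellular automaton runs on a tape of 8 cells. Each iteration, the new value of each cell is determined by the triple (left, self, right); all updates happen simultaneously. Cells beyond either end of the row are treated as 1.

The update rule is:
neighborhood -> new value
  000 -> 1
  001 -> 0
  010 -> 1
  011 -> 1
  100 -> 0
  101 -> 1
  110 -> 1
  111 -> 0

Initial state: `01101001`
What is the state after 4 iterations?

11111001

iteration 1: 11111001
iteration 2: 00001001
iteration 3: 01101001  (repeats iteration 0; period 3)
iteration 4: 11111001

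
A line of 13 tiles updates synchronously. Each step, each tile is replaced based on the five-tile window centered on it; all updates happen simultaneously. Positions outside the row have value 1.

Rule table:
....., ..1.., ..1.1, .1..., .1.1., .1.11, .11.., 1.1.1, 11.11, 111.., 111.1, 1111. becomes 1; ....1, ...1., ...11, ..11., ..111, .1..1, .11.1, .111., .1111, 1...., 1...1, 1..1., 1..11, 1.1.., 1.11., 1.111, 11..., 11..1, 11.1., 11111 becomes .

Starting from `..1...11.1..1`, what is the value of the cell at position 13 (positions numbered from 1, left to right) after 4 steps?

.

..11.........
...1..11111..
...1.....11..
...11.1...1..
position 13 holds .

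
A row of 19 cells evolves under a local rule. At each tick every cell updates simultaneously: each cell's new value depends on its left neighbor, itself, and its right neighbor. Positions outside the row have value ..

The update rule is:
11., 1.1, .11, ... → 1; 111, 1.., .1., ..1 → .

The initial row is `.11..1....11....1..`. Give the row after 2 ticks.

tick 1: .11....11.11.11...1
tick 2: .11.11.11111111.1..

.11.11.11111111.1..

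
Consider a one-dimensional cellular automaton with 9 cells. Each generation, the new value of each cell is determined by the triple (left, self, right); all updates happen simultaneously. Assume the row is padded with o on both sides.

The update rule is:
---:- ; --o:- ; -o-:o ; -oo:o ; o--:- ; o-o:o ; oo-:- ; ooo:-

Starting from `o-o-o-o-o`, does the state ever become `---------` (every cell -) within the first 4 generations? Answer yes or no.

yes

-oooooooo
oo-------
---------
all cells are - at generation 3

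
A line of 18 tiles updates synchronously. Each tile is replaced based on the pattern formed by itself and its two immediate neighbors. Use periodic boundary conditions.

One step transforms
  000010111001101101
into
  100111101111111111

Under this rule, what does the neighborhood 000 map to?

At position 1 the neighborhood is 000; the next row has 0 there.

0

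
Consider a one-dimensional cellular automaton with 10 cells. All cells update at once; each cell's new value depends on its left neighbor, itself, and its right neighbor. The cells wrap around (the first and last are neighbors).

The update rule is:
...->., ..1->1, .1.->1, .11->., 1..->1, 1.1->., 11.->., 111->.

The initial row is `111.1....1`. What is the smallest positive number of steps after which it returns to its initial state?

6

....11..1.
...1..1111
1.1111....
1.....1..1
.1...1111.
111.1....1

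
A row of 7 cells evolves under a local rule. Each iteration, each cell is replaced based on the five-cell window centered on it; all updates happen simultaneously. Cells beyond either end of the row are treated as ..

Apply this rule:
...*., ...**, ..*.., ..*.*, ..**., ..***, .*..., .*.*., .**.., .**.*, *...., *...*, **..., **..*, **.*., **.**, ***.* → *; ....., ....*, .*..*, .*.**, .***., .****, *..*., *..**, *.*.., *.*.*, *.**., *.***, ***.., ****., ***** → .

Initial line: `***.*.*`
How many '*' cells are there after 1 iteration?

*.**.*.
count of *: 4

4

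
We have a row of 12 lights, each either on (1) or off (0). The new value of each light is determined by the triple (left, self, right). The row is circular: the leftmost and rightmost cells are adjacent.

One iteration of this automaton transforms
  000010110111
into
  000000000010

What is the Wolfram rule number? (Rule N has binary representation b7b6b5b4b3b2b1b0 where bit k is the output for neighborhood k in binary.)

128

position 10: 111 → 1  (bit 7 = 1)
position 7: 110 → 0  (bit 6 = 0)
position 5: 101 → 0  (bit 5 = 0)
position 0: 100 → 0  (bit 4 = 0)
position 6: 011 → 0  (bit 3 = 0)
position 4: 010 → 0  (bit 2 = 0)
position 3: 001 → 0  (bit 1 = 0)
position 1: 000 → 0  (bit 0 = 0)
bits b7..b0 = 10000000 = 128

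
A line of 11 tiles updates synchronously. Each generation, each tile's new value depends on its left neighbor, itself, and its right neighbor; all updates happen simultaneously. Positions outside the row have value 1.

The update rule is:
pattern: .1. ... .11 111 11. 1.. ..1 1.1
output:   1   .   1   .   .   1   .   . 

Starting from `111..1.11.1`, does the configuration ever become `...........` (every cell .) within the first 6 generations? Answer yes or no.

no

...1.1.1..1
1..1.1.11.1
.1.1.1.1..1
.1.1.1.11.1
.1.1.1.1..1  (repeats generation 3; period 2)
generation 6: .1.1.1.11.1
generation 6 is .1.1.1.11.1, still not uniform .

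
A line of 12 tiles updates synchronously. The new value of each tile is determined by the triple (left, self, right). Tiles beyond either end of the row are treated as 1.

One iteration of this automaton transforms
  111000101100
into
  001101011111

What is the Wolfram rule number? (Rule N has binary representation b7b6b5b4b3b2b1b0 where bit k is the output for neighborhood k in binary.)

position 0: 111 → 0  (bit 7 = 0)
position 2: 110 → 1  (bit 6 = 1)
position 7: 101 → 1  (bit 5 = 1)
position 3: 100 → 1  (bit 4 = 1)
position 8: 011 → 1  (bit 3 = 1)
position 6: 010 → 0  (bit 2 = 0)
position 5: 001 → 1  (bit 1 = 1)
position 4: 000 → 0  (bit 0 = 0)
bits b7..b0 = 01111010 = 122

122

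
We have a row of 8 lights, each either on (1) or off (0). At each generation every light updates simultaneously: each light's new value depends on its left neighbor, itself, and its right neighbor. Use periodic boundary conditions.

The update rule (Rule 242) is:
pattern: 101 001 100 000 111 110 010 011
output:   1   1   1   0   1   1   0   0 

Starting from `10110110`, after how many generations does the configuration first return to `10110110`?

8

01011011
10101101
11010110
01101011
10110101
11011010
01101101
10110110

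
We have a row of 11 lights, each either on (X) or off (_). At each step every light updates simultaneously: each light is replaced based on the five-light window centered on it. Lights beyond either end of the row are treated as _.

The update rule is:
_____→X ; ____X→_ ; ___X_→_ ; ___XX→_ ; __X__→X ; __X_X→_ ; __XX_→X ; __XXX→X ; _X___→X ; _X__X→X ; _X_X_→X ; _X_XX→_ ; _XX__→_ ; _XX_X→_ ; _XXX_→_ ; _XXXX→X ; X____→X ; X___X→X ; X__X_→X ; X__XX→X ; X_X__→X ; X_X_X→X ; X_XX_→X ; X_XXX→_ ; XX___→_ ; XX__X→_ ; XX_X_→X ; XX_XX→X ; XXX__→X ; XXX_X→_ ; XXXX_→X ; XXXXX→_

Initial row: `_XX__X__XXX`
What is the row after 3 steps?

_XX_X_XX_X_

step 1: _X__XXXXX_X
step 2: _XXXXX_X_XX
step 3: _XX_X_XX_X_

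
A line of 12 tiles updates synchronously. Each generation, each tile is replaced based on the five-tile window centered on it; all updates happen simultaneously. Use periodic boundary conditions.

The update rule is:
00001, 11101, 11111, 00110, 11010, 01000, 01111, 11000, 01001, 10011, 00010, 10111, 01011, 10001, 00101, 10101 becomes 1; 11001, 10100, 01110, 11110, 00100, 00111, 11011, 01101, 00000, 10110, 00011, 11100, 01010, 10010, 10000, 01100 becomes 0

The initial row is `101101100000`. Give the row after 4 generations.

011000101110

generation 1: 110000010011
generation 2: 001001101101
generation 3: 100111000010
generation 4: 011000101110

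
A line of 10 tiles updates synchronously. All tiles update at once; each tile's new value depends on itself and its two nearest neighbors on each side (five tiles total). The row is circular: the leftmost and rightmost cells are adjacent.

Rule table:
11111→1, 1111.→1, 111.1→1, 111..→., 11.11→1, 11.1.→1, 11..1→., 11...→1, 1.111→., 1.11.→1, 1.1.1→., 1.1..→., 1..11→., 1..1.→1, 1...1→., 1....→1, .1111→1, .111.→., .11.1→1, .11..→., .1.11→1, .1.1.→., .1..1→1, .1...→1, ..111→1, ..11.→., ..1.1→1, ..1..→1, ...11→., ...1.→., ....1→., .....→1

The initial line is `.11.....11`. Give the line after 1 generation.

11.111...1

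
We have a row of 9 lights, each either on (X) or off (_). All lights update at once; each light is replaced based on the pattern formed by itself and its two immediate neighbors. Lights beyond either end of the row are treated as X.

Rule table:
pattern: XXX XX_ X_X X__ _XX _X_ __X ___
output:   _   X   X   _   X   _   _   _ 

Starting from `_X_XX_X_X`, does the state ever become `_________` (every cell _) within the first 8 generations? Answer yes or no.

yes

generation 1: X_XXXX_XX
generation 2: XXX__XXX_
generation 3: __X__X_XX
generation 4: ______XX_
generation 5: ______XXX
generation 6: ______X__
generation 7: _________
all cells are _ at generation 7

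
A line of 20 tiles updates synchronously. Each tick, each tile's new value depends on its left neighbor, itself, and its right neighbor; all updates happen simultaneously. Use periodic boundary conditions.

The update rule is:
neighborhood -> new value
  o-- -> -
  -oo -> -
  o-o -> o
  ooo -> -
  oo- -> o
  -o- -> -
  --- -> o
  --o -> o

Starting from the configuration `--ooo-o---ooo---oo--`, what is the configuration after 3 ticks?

o-o-o-o-o-o-o-o-oo--

oo--oo--oo--o-oo-o-o
-o-o-o-o-o-o-o-oo-o-
o-o-o-o-o-o-o-o-oo--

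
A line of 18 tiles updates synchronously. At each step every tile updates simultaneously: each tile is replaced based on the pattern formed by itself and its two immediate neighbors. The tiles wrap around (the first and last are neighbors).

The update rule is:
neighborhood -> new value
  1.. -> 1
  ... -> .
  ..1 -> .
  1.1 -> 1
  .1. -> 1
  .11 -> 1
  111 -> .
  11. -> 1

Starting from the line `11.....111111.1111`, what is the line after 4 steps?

.11111.1.11.1...11

step 1: .11....1....111...
step 2: .111...11...1.11..
step 3: .1.11..111..11111.
step 4: .11111.1.11.1...11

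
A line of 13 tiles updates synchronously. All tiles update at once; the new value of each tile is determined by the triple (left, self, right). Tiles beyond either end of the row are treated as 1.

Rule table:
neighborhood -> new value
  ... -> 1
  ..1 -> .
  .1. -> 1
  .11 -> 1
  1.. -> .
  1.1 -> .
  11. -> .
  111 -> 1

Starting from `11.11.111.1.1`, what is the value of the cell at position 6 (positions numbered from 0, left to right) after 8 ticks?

1

1..1..11..1.1
...1..1...1.1
.1.1..1.1.1.1
.1.1..1.1.1.1  (fixed point — unchanged through tick 8)
position 6 holds 1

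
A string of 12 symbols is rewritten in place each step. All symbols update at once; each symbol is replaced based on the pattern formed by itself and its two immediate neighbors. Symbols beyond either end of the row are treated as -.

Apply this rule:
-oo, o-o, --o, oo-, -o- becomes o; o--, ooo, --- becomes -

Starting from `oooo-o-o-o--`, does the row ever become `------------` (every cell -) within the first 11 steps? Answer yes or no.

o--ooooooo--
o-oo-----o--
oooo----oo--
o--o---ooo--
o-oo--oo-o--
oooo-ooooo--
o--ooo---o--
o-oo-o--oo--
oooooo-ooo--
o----ooo-o--
o---oo-ooo--
step 11 is o---oo-ooo--, still not uniform -

no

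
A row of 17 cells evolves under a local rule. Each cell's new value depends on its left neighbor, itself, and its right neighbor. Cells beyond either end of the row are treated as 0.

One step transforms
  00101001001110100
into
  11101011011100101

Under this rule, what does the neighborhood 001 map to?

At position 1 the neighborhood is 001; the next row has 1 there.

1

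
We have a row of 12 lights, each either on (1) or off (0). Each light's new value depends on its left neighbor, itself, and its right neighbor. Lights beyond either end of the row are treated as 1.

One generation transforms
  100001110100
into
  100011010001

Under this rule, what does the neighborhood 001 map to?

At position 4 the neighborhood is 001; the next row has 1 there.

1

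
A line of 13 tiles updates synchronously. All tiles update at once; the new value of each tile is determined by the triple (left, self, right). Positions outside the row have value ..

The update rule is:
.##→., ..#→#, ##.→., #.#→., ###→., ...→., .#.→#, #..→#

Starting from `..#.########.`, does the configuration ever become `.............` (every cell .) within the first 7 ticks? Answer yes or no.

.##.........#
#..#.......##
#####.....#..
.....#...###.
....###.#...#
...#....##.##
..###..#.....
tick 7 is ..###..#....., still not uniform .

no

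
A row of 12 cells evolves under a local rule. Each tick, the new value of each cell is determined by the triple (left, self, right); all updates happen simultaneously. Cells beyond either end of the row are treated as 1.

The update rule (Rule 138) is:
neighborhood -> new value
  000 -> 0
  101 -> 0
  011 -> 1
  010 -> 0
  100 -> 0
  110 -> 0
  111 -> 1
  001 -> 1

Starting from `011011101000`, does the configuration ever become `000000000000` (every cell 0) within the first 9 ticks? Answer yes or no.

tick 1: 010011000001
tick 2: 000110000011
tick 3: 001100000111
tick 4: 011000001111
tick 5: 010000011111
tick 6: 000000111111
tick 7: 000001111111
tick 8: 000011111111
tick 9: 000111111111
tick 9 is 000111111111, still not uniform 0

no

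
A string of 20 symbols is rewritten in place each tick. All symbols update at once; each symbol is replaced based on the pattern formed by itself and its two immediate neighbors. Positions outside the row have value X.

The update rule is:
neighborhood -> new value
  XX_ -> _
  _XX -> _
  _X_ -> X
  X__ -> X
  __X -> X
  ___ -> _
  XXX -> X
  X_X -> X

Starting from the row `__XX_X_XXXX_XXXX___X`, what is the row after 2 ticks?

X_XX_X_X__XXX__XXXXX

XX__XXX_XX_X_XX_X_X_
X_XX_X_X__XXX__XXXXX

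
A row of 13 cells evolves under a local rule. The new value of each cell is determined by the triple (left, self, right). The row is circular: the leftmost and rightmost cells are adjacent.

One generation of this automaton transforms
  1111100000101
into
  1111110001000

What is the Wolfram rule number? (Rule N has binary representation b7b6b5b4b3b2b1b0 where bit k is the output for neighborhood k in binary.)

position 0: 111 → 1  (bit 7 = 1)
position 4: 110 → 1  (bit 6 = 1)
position 11: 101 → 0  (bit 5 = 0)
position 5: 100 → 1  (bit 4 = 1)
position 12: 011 → 0  (bit 3 = 0)
position 10: 010 → 0  (bit 2 = 0)
position 9: 001 → 1  (bit 1 = 1)
position 6: 000 → 0  (bit 0 = 0)
bits b7..b0 = 11010010 = 210

210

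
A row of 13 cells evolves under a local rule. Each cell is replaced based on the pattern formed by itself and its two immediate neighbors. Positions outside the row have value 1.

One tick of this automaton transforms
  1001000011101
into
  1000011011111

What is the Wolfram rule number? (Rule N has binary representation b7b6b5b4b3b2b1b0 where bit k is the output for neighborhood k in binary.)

position 9: 111 → 1  (bit 7 = 1)
position 0: 110 → 1  (bit 6 = 1)
position 11: 101 → 1  (bit 5 = 1)
position 1: 100 → 0  (bit 4 = 0)
position 8: 011 → 1  (bit 3 = 1)
position 3: 010 → 0  (bit 2 = 0)
position 2: 001 → 0  (bit 1 = 0)
position 5: 000 → 1  (bit 0 = 1)
bits b7..b0 = 11101001 = 233

233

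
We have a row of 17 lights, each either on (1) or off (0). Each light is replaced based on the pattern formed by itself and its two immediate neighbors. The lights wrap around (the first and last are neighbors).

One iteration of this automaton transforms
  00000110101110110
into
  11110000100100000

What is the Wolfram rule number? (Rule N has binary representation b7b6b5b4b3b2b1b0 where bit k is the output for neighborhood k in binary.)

133

position 11: 111 → 1  (bit 7 = 1)
position 6: 110 → 0  (bit 6 = 0)
position 7: 101 → 0  (bit 5 = 0)
position 16: 100 → 0  (bit 4 = 0)
position 5: 011 → 0  (bit 3 = 0)
position 8: 010 → 1  (bit 2 = 1)
position 4: 001 → 0  (bit 1 = 0)
position 0: 000 → 1  (bit 0 = 1)
bits b7..b0 = 10000101 = 133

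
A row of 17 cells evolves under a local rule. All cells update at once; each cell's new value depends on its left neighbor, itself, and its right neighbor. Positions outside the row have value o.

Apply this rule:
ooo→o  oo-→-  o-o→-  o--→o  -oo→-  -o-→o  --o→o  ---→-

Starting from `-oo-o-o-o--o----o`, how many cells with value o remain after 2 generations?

----o-o-ooooo--o-
o--oo-o--ooo-ooo-
count of o: 10

10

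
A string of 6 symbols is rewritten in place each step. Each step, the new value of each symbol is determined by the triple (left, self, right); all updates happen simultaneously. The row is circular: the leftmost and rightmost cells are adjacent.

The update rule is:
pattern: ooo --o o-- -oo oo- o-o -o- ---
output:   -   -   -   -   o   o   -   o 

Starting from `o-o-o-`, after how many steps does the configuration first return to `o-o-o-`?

-o-o-o
o-o-o-

2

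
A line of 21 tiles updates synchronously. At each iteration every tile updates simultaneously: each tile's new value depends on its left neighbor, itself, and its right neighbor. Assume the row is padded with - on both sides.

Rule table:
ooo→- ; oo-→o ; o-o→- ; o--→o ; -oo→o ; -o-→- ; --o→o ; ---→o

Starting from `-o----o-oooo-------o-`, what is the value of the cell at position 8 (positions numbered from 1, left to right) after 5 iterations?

iteration 1: o-oooo--o--oooooooo-o
iteration 2: --o--ooo-ooo------o--
iteration 3: oo-ooo-o-o-ooooooo-oo
iteration 4: oo-o-o-----o-----o-oo
iteration 5: oo----ooooo-ooooo--oo
position 8 holds o

o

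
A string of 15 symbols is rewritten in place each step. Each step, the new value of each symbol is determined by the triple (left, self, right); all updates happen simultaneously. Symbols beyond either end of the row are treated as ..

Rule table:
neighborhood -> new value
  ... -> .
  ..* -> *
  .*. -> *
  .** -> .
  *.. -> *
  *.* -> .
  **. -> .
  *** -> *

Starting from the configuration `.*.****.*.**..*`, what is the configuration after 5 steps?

step 1: **..**..*...***
step 2: ..**..****.*.*.
step 3: .*..**.**..*.**
step 4: ****.....***...
step 5: .**.*...*.*.*..

.**.*...*.*.*..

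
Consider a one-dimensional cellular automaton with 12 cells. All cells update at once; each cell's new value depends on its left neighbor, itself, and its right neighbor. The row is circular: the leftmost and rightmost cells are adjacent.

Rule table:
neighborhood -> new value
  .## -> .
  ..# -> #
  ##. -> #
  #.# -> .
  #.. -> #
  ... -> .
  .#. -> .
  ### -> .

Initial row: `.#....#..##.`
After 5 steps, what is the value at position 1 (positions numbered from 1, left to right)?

#.#..#.##.##
#..##...#...
.##.##.#.#.#
..#..#......
.#.##.#.....
position 1 holds .

.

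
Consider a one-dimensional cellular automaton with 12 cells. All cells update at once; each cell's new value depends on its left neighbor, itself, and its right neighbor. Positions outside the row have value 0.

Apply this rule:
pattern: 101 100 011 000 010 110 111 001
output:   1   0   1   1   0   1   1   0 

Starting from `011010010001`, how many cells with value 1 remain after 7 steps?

011100000100
011101110001
011111110100
011111111001
011111111000
011111111011
011111111111
count of 1: 11

11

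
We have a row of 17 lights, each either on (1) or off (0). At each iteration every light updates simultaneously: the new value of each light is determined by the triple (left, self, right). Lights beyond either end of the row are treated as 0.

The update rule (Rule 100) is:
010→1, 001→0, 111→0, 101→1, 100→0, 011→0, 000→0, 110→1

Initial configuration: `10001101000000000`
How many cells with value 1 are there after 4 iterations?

10000111000000000
10000001000000000
10000001000000000  (fixed point — unchanged through iteration 4)
count of 1: 2

2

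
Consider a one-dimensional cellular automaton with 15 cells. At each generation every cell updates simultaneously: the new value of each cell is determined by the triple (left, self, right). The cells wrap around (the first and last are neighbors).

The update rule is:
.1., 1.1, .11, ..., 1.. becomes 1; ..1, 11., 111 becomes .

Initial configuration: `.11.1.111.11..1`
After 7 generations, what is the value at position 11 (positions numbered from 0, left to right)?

1

generation 1: 11.1111..11.1.1
generation 2: ..11...1.1.1111
generation 3: 1.1.11.11111...
generation 4: 11111.11....11.
generation 5: 1....11.111.1.1
generation 6: .111.1.11..1111
generation 7: 11..1111.1.1...
position 11 holds 1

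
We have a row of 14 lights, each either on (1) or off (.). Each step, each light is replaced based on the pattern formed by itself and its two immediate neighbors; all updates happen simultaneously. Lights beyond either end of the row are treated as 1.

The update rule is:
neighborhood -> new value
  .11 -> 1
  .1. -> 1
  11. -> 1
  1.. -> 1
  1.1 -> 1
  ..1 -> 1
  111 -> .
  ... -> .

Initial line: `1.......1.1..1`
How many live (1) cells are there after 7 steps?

11.....1111111
.11...11......
1111.1111....1
...111..11..11
1.11.11111111.
111111......11
.....11....11.
count of 1: 4

4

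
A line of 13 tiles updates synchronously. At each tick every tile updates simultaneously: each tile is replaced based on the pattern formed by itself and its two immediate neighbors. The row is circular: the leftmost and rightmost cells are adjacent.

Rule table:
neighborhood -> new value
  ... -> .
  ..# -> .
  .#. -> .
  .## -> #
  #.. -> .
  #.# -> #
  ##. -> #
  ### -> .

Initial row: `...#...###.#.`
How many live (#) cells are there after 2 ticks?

3

.......#.##..
........###..
count of #: 3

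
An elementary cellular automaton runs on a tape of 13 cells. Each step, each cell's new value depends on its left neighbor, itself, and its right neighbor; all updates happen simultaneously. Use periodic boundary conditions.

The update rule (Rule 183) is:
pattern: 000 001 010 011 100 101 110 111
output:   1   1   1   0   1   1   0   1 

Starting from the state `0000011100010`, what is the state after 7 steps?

1111101011111
1111011101111
1110101010111
1101111111011
1010111110101
0111011101110
1010101010101

1010101010101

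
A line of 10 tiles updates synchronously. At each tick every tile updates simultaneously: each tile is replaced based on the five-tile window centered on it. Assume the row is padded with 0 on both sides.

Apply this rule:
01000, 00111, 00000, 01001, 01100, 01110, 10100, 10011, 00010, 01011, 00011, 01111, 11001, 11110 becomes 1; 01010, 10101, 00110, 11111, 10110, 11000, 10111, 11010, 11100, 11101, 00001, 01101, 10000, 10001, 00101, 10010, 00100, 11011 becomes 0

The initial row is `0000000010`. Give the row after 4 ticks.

1011001001

tick 1: 1111110101
tick 2: 1100100001
tick 3: 0110010010
tick 4: 1011001001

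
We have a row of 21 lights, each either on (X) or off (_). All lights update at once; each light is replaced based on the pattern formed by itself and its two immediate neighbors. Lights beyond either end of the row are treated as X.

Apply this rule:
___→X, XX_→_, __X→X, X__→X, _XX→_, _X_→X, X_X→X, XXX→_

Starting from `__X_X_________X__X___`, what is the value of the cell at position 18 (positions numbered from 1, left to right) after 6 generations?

_

XXXXXXXXXXXXXXXXXXXXX
_____________________
XXXXXXXXXXXXXXXXXXXXX  (repeats generation 1; period 2)
generation 6: _____________________
position 18 holds _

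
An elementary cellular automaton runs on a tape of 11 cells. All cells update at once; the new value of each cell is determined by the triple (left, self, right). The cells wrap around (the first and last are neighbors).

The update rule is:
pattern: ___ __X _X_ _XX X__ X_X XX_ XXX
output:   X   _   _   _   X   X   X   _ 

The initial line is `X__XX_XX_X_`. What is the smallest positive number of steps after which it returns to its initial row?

11

_X__XX_XX_X
X_X__XX_XX_
_X_X__XX_XX
X_X_X__XX_X
XX_X_X__XX_
_XX_X_X__XX
X_XX_X_X__X
XX_XX_X_X__
_XX_XX_X_X_
__XX_XX_X_X
X__XX_XX_X_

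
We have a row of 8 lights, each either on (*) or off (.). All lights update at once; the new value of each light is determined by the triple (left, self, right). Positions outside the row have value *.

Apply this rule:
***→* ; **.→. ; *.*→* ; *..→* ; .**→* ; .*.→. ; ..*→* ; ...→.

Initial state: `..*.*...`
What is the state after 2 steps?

step 1: **.*.*.*
step 2: *.*.*.**

*.*.*.**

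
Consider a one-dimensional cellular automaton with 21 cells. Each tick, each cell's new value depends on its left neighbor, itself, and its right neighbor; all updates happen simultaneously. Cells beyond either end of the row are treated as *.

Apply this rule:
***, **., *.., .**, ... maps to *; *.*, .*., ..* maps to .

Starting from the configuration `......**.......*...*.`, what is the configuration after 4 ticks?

*****.********..**...
*****.*********.****.
*****.*********.****.  (fixed point — unchanged through tick 4)

*****.*********.****.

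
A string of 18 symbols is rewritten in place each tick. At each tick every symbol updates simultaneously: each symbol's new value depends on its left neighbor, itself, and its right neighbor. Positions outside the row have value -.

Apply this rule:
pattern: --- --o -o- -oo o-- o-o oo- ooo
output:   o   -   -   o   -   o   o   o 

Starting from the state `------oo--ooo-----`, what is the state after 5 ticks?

oooooooo--oooooooo

ooooo-oo--ooo-oooo
oooooooo--oooooooo
oooooooo--oooooooo  (fixed point — unchanged through tick 5)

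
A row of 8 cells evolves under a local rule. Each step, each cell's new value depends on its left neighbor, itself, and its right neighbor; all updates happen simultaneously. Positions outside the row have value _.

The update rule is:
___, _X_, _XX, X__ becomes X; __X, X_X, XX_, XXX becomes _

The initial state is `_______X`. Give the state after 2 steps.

X______X

XXXXXX_X
X______X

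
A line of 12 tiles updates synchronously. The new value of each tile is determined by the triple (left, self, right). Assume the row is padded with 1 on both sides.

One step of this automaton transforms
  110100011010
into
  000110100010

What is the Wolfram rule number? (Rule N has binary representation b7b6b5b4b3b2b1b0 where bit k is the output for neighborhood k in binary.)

position 0: 111 → 0  (bit 7 = 0)
position 1: 110 → 0  (bit 6 = 0)
position 2: 101 → 0  (bit 5 = 0)
position 4: 100 → 1  (bit 4 = 1)
position 7: 011 → 0  (bit 3 = 0)
position 3: 010 → 1  (bit 2 = 1)
position 6: 001 → 1  (bit 1 = 1)
position 5: 000 → 0  (bit 0 = 0)
bits b7..b0 = 00010110 = 22

22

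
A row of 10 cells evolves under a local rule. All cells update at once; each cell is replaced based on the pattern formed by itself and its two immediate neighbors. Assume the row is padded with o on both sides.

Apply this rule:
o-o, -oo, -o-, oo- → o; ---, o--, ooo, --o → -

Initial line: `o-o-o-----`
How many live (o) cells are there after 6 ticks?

1

ooooo-----
----o-----
----o-----  (fixed point — unchanged through tick 6)
count of o: 1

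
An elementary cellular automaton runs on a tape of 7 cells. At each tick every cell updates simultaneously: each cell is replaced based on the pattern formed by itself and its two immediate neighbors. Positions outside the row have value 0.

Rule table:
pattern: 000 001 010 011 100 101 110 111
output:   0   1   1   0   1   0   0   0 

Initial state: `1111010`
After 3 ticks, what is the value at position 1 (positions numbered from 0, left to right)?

tick 1: 0000011
tick 2: 0000100
tick 3: 0001110
position 1 holds 0

0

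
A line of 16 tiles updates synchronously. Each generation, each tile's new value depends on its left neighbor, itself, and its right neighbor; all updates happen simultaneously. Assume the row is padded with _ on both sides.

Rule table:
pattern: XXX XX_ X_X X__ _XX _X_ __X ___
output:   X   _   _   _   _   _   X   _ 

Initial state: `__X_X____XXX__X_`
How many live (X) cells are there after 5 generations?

_X______X_X__X__
X______X____X___
______X____X____
_____X____X_____
____X____X______
count of X: 2

2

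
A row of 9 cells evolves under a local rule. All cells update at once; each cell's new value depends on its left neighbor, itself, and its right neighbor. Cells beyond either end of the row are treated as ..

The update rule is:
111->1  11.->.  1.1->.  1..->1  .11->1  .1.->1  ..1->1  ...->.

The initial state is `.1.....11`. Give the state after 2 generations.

111...11.
11.1.11.1

11.1.11.1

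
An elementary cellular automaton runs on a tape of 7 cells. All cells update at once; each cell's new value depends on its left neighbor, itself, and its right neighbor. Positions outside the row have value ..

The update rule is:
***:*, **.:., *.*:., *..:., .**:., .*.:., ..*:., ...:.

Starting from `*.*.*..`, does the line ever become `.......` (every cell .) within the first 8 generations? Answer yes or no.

yes

.......
all cells are . at generation 1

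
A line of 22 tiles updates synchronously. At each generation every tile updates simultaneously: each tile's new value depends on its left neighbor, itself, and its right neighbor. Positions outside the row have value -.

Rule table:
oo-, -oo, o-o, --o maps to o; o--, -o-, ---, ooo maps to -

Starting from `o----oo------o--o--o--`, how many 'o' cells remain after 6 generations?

----ooo-----o--o--o---
---oo-o----o--o--o----
--oooo----o--o--o-----
-oo--o---o--o--o------
ooo-o---o--o--o-------
o-oo---o--o--o--------
count of o: 6

6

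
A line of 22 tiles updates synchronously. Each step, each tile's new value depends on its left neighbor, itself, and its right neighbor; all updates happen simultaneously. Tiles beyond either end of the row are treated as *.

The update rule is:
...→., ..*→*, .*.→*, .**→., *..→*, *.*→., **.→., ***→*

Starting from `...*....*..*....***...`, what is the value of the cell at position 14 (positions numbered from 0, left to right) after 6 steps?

.

*.***..******..*.*.*.*
...*.**.****.***.*.*..
*.**.....**...*..*.***
....*...*..*.*****..**
*..***.*****..***.**.*
.**.*...***.**.*......
position 14 holds .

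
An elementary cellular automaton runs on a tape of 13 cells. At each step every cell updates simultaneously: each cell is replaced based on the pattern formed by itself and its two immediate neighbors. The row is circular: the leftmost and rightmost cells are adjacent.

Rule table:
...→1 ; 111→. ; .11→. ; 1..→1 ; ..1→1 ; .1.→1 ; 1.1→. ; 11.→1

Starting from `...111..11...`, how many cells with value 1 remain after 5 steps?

step 1: 111..111.1111
step 2: ..111..1.....
step 3: 11..111111111
step 4: .111.........
step 5: 1..1111111111
count of 1: 11

11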